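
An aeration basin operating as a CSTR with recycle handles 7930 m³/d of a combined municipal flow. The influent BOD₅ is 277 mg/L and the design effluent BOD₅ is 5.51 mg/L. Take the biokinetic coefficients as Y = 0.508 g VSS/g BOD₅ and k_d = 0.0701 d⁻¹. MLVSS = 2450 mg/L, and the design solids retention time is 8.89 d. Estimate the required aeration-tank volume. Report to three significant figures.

V ≈ 2440 m³

Steady-state biomass mass balance: V·X·(1 + k_d·θ_c) = Y·Q·(S₀ − S)·θ_c, so V = 0.508 × 7930 × (277 − 5.51) × 8.89 / [2450 × (1 + 0.0701 × 8.89)] = 9.72×10^6 / 3977 = 2445 m³.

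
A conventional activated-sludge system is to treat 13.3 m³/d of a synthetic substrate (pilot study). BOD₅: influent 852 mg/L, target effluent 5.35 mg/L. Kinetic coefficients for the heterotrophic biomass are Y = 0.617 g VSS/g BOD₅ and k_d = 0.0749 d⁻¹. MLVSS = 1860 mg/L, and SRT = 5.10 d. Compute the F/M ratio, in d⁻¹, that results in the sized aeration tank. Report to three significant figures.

F/M ≈ 0.442 d⁻¹

Steady-state biomass mass balance: V·X·(1 + k_d·θ_c) = Y·Q·(S₀ − S)·θ_c, so V = 0.617 × 13.3 × (852 − 5.35) × 5.10 / [1860 × (1 + 0.0749 × 5.10)] = 3.54×10^4 / 2571 = 13.78 m³.
Food-to-microorganism ratio F/M = Q S₀ / (V X) = 13.3 × 852 / (13.78 × 1860) = 0.4420 d⁻¹.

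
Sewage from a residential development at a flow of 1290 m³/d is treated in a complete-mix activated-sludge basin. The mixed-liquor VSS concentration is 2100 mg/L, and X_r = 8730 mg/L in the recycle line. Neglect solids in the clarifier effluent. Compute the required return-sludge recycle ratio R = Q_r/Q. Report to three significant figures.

R ≈ 0.317

Mass balance around the secondary clarifier (neglecting effluent solids): R = X / (X_r − X) = 2100 / (8730 − 2100) = 0.3167.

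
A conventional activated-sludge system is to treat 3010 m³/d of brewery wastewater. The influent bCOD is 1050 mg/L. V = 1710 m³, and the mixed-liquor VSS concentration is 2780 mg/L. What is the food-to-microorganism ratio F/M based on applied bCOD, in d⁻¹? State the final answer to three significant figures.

Food-to-microorganism ratio F/M = Q S₀ / (V X) = 3010 × 1050 / (1710 × 2780) = 0.6648 d⁻¹.

F/M ≈ 0.665 d⁻¹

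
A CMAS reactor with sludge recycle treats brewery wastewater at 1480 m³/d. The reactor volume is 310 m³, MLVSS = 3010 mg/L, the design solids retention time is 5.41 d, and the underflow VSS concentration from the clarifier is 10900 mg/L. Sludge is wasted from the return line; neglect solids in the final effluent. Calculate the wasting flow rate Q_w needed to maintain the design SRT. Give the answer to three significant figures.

Q_w = (V·X)/(θ_c X_r) = 310.0 × 3010 / (5.41 × 10900) = 15.82 m³/d.

Q_w ≈ 15.8 m³/d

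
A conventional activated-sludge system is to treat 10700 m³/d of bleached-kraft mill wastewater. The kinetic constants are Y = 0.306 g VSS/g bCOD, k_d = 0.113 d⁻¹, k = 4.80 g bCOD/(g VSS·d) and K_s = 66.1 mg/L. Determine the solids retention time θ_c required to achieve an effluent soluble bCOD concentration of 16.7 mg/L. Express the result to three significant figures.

θ_c ≈ 5.46 d

At the target effluent, Y k S/(K_s+S) = 0.306×4.80×16.7/82.80 = 0.2962 d⁻¹.
θ_c = 1/(μ − k_d) = 1/(0.2962 − 0.113) = 1/0.1832 = 5.457 d.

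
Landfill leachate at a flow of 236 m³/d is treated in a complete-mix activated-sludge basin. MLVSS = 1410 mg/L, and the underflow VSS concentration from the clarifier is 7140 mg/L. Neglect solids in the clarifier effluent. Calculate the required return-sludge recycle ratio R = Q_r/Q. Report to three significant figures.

Mass balance around the secondary clarifier (neglecting effluent solids): R = X / (X_r − X) = 1410 / (7140 − 1410) = 0.2461.

R ≈ 0.246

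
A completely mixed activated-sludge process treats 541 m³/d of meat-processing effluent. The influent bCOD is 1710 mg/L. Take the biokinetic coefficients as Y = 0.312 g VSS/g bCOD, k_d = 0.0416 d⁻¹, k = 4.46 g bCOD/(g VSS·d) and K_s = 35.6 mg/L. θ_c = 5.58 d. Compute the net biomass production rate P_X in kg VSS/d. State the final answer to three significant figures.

P_X ≈ 233 kg VSS/d

For a completely mixed reactor with recycle the Lawrence–McCarty relation gives S = K_s·(1 + k_d·θ_c) / [θ_c·(Y·k − k_d) − 1] = 35.6 × (1 + 0.0416 × 5.58) / [5.58 × (0.312 × 4.46 − 0.0416) − 1] = 43.86 / 6.533 = 6.715 mg/L.
Y_obs = Y / (1 + k_d θ_c) = 0.312 / (1 + 0.0416 × 5.58) = 0.312 / 1.232 = 0.2532.
Mass of bCOD removed per day: Q(S₀ − S) = 541 × 1703 g/m³ = 921.5 kg/d.
Biomass produced: P_X = Y_obs·Q·ΔS = 0.2532 × 921.5 ≈ 233.3 kg VSS/d.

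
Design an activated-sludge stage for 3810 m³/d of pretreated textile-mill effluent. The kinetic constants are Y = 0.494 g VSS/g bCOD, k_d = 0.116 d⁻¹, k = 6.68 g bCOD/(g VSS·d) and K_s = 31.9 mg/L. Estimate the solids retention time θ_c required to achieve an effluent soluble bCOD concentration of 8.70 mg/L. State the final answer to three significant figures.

θ_c ≈ 1.69 d

Specific growth rate at S = 8.70 mg/L: μ = YkS/(K_s+S) = 0.494·6.68·8.70/(31.9+8.70) = 0.7071 d⁻¹.
θ_c = 1/(μ − k_d) = 1/(0.7071 − 0.116) = 1/0.5911 = 1.692 d.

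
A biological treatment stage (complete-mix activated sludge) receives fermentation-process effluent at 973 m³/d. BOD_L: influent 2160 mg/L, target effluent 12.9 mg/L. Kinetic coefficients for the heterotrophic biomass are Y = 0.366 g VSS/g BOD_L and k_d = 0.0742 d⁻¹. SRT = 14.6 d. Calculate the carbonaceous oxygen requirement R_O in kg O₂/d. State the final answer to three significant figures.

R_O ≈ 1570 kg O₂/d

Observed yield with endogenous decay: Y_obs = Y / (1 + k_d·θ_c) = 0.366 / (1 + 0.0742 × 14.6) = 0.366 / 2.083 = 0.1757 g VSS/g BOD_L.
ΔS = 2160 − 12.9 = 2147 mg/L, so the substrate removal rate is 973 × 2147/1000 = 2089 kg BOD_L/d.
Biomass synthesised: P_X = Y_obs × 2089 = 367.0 kg VSS/d.
R_O = Q·(S₀ − S) − 1.42·P_X = 2089 − 1.42 × 367.0 = 1568 kg O₂/d.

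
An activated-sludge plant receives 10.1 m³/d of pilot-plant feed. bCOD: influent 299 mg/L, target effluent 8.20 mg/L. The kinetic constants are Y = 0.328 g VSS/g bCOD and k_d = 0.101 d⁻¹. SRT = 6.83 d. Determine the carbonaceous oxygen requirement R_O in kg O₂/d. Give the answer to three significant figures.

R_O ≈ 2.13 kg O₂/d

Y_obs = Y / (1 + k_d θ_c) = 0.328 / (1 + 0.101 × 6.83) = 0.328 / 1.690 = 0.1941.
Mass of bCOD removed per day: Q(S₀ − S) = 10.1 × 290.8 g/m³ = 2.937 kg/d.
Net sludge production P_X = 0.1941 × 2.937 = 0.5701 kg VSS/d.
R_O = Q·(S₀ − S) − 1.42·P_X = 2.937 − 1.42 × 0.5701 = 2.128 kg O₂/d.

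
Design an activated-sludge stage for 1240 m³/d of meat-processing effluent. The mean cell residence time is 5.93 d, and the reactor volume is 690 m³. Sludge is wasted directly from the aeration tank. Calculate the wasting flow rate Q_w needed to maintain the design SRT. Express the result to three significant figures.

For wasting at MLVSS concentration, Q_w = V/θ_c = 690.0/5.93 = 116.4 m³/d.

Q_w ≈ 116 m³/d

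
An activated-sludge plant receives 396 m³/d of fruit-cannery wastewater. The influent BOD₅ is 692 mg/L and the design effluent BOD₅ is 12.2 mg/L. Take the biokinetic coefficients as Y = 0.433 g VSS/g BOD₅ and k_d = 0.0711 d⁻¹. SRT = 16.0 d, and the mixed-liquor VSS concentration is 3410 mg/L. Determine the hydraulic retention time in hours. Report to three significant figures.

Rearranging the biomass balance for a CMAS with decay, V = Y·Q·ΔS·θ_c / [X·(1+k_d θ_c)] = 0.433 × 396 × (692 − 12.2) × 16.0 / [3410 × (1 + 0.0711 × 16.0)] = 1.87×10^6 / 7289 = 255.9 m³.
Hydraulic retention time τ = V/Q = 255.9 / 396 = 0.6461 d = 15.51 h.

τ ≈ 15.5 h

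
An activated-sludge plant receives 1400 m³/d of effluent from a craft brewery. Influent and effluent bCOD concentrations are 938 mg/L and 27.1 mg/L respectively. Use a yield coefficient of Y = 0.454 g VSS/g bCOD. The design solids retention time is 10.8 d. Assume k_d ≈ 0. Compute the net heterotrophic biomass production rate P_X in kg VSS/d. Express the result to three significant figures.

P_X ≈ 579 kg VSS/d

With endogenous decay neglected, the observed yield equals the true yield: Y_obs = Y = 0.454 g VSS/g bCOD.
Mass of bCOD removed per day: Q(S₀ − S) = 1400 × 910.9 g/m³ = 1275 kg/d.
Biomass produced: P_X = Y_obs·Q·ΔS = 0.4540 × 1275 ≈ 579.0 kg VSS/d.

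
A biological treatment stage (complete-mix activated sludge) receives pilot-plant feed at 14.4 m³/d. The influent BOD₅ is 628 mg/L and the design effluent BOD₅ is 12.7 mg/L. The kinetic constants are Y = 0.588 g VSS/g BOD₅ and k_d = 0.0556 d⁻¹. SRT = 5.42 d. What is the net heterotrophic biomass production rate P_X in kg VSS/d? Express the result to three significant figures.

Y_obs = Y / (1 + k_d θ_c) = 0.588 / (1 + 0.0556 × 5.42) = 0.588 / 1.301 = 0.4518.
Mass of BOD₅ removed per day: Q(S₀ − S) = 14.4 × 615.3 g/m³ = 8.860 kg/d.
P_X = Y_obs · Q(S₀ − S) = 0.4518 × 8.860 = 4.003 kg VSS/d.

P_X ≈ 4.00 kg VSS/d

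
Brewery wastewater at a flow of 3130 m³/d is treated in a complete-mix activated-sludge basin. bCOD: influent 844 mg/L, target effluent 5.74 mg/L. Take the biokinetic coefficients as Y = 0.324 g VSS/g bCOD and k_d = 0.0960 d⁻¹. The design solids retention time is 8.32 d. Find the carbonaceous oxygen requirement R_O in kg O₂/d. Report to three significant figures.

R_O ≈ 1950 kg O₂/d

The observed yield is Y_obs = Y/(1 + k_d·θ_c) = 0.324 / (1 + 0.0960 × 8.32) = 0.324 / 1.799 = 0.1801 g VSS per g bCOD removed.
ΔS = 844 − 5.74 = 838.3 mg/L, so the substrate removal rate is 3130 × 838.3/1000 = 2624 kg bCOD/d.
Biomass synthesised: P_X = Y_obs × 2624 = 472.6 kg VSS/d.
R_O = Q·ΔS − 1.42 P_X = 2624 − 671.1 = 1953 kg O₂/d.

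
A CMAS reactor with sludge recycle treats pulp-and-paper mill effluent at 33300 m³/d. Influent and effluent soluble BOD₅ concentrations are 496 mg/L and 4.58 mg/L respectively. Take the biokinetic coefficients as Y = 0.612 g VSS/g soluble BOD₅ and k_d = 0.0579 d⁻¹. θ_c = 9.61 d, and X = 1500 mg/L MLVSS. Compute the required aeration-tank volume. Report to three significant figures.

Steady-state biomass mass balance: V·X·(1 + k_d·θ_c) = Y·Q·(S₀ − S)·θ_c, so V = 0.612 × 33300 × (496 − 4.58) × 9.61 / [1500 × (1 + 0.0579 × 9.61)] = 9.62×10^7 / 2335 = 41224 m³.

V ≈ 41200 m³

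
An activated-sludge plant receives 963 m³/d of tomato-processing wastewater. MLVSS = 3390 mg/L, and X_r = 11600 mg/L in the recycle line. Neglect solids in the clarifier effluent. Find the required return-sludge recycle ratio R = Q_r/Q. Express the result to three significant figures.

Solids balance on the clarifier gives (1+R)X = R·X_r, so R = X/(X_r − X) = 3390 / (11600 − 3390) = 0.4129.

R ≈ 0.413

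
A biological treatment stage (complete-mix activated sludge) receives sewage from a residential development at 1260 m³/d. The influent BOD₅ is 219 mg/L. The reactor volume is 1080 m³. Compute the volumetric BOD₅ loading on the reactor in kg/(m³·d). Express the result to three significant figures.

L_v ≈ 0.256 kg BOD₅/(m³·d)

Volumetric loading L_v = Q·S₀ / V = 1260 × 219 g/m³ / 1080 m³ = 255.5 g/(m³·d) = 0.2555 kg BOD₅/(m³·d).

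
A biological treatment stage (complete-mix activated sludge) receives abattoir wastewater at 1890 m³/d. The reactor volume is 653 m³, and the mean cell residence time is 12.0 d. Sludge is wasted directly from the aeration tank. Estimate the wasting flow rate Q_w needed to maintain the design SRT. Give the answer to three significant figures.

With mixed-liquor wasting, θ_c = V/Q_w, so Q_w = V/θ_c = 653.0/12.0 = 54.42 m³/d.

Q_w ≈ 54.4 m³/d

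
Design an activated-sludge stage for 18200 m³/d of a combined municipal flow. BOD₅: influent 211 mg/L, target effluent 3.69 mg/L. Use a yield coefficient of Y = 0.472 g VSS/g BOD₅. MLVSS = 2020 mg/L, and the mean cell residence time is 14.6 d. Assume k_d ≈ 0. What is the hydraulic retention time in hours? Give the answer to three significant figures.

τ ≈ 17.0 h

With k_d = 0 the design equation reduces to V = Y Q (S₀−S) θ_c / X = 0.472 × 18200 × (211 − 3.69) × 14.6 / 2020 = 12872 m³.
τ = V/Q = 12872/18200 = 0.7072 d, or 16.97 h.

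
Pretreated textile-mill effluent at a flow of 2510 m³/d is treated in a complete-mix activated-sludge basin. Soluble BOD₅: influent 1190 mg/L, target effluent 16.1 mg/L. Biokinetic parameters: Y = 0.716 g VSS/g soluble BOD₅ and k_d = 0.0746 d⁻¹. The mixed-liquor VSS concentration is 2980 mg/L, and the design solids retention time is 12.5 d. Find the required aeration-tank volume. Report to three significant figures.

From the SRT design equation V = Y Q (S₀−S) θ_c / [X (1 + k_d θ_c)] = 0.716 × 2510 × (1190 − 16.1) × 12.5 / [2980 × (1 + 0.0746 × 12.5)] = 2.64×10^7 / 5759 = 4579 m³.

V ≈ 4580 m³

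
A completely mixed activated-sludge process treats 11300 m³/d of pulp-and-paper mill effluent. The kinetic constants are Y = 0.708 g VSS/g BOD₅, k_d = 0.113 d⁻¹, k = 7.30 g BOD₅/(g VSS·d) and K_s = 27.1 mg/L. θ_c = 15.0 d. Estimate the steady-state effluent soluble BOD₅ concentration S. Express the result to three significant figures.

For a completely mixed reactor with recycle the Lawrence–McCarty relation gives S = K_s·(1 + k_d·θ_c) / [θ_c·(Y·k − k_d) − 1] = 27.1 × (1 + 0.113 × 15.0) / [15.0 × (0.708 × 7.30 − 0.113) − 1] = 73.03 / 74.83 = 0.9760 mg/L.

S ≈ 0.976 mg/L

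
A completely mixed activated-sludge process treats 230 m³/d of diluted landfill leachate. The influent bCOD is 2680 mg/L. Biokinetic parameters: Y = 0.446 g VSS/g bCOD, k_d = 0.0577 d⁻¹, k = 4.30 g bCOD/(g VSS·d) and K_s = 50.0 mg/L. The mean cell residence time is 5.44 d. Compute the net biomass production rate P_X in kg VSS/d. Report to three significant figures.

P_X ≈ 209 kg VSS/d

From the Monod/SRT balance for a CMAS, S = K_s·(1+k_d θ_c)/[θ_c·(Y k − k_d) − 1] = 50.0 × (1 + 0.0577 × 5.44) / [5.44 × (0.446 × 4.30 − 0.0577) − 1] = 65.69 / 9.119 = 7.204 mg/L.
Correct the yield for decay: Y_obs = Y/(1 + k_d θ_c) = 0.446 / (1 + 0.0577 × 5.44) = 0.446 / 1.314 = 0.3395.
ΔS = 2680 − 7.20 = 2673 mg/L, so the substrate removal rate is 230 × 2673/1000 = 614.7 kg bCOD/d.
P_X = Y_obs · Q(S₀ − S) = 0.3395 × 614.7 = 208.7 kg VSS/d.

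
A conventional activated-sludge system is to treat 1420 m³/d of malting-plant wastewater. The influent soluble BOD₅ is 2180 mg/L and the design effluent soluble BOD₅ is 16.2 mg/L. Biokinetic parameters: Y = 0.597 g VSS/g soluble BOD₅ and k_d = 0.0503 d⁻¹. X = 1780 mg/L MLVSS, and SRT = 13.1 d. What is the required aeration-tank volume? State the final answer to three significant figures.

V ≈ 8140 m³

Rearranging the biomass balance for a CMAS with decay, V = Y·Q·ΔS·θ_c / [X·(1+k_d θ_c)] = 0.597 × 1420 × (2180 − 16.2) × 13.1 / [1780 × (1 + 0.0503 × 13.1)] = 2.4×10^7 / 2953 = 8138 m³.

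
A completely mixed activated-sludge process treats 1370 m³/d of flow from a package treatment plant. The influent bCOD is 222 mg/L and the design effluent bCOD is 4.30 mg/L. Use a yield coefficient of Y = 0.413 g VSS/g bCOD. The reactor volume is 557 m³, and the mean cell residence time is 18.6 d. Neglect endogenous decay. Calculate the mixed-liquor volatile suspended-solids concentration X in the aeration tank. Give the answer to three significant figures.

X ≈ 4110 mg/L

Without decay, X = Y Q (S₀−S) θ_c / V = 0.413 × 1370 × (222 − 4.30) × 18.6 / 557 = 4113 mg/L.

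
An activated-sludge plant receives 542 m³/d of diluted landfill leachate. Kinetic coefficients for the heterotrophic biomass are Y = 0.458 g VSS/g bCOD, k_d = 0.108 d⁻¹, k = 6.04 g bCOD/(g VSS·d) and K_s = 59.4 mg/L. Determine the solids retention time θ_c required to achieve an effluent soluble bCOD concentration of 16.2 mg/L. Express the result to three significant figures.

At the target effluent, Y k S/(K_s+S) = 0.458×6.04×16.2/75.60 = 0.5928 d⁻¹.
Then 1/θ_c = μ − k_d = 0.5928 − 0.108 = 0.4848 d⁻¹, giving θ_c = 2.063 d.

θ_c ≈ 2.06 d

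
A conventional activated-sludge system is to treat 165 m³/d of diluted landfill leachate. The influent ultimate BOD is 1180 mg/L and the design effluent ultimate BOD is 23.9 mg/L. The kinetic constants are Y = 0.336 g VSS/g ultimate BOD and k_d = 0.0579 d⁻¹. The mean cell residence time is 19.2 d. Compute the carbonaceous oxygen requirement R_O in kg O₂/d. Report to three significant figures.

Correct the yield for decay: Y_obs = Y/(1 + k_d θ_c) = 0.336 / (1 + 0.0579 × 19.2) = 0.336 / 2.112 = 0.1591.
Mass of ultimate BOD removed per day: Q(S₀ − S) = 165 × 1156 g/m³ = 190.8 kg/d.
Biomass synthesised: P_X = Y_obs × 190.8 = 30.35 kg VSS/d.
R_O = Q·(S₀ − S) − 1.42·P_X = 190.8 − 1.42 × 30.35 = 147.7 kg O₂/d.

R_O ≈ 148 kg O₂/d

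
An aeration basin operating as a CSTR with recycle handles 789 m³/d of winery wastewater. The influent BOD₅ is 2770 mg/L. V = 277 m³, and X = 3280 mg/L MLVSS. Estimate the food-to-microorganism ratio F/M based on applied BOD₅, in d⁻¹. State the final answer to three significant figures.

F/M = Q·S₀ / (V·X) = 789 × 2770 / (277.0 × 3280) = 2.405 g BOD₅·(g VSS·d)⁻¹.

F/M ≈ 2.41 d⁻¹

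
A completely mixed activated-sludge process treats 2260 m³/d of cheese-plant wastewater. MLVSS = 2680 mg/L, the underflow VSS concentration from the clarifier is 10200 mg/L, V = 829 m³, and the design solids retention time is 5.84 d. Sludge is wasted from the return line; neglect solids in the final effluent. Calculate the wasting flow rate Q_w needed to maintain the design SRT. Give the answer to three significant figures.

Q_w = (V·X)/(θ_c X_r) = 829.0 × 2680 / (5.84 × 10200) = 37.30 m³/d.

Q_w ≈ 37.3 m³/d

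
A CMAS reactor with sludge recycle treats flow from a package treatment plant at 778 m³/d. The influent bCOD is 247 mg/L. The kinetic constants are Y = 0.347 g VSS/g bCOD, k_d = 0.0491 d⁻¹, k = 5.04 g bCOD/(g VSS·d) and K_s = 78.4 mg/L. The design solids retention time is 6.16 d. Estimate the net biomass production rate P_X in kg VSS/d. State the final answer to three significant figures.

From the Monod/SRT balance for a CMAS, S = K_s·(1+k_d θ_c)/[θ_c·(Y k − k_d) − 1] = 78.4 × (1 + 0.0491 × 6.16) / [6.16 × (0.347 × 5.04 − 0.0491) − 1] = 102.1 / 9.471 = 10.78 mg/L.
Y_obs = Y / (1 + k_d θ_c) = 0.347 / (1 + 0.0491 × 6.16) = 0.347 / 1.302 = 0.2664.
Substrate removed = Q·(S₀ − S) = 778 m³/d × (247 − 10.8) g/m³ = 1.84×10^5 g/d = 183.8 kg/d.
P_X = Y_obs · Q(S₀ − S) = 0.2664 × 183.8 = 48.96 kg VSS/d.

P_X ≈ 49.0 kg VSS/d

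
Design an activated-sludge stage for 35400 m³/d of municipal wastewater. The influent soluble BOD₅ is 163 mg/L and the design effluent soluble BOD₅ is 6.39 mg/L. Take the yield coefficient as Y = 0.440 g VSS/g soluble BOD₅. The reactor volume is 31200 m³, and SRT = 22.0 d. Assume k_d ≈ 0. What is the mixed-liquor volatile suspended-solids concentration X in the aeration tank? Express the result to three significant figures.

X ≈ 1720 mg/L

X = Y·Q·ΔS·θ_c / V = 0.440 × 35400 × (163 − 6.39) × 22.0 / 31200 = 1720 mg/L.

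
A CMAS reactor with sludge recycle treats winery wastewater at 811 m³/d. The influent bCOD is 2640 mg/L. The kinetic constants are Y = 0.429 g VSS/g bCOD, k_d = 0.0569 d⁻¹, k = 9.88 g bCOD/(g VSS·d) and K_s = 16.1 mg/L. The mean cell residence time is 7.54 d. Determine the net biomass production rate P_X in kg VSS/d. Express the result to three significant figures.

From the Monod/SRT balance for a CMAS, S = K_s·(1+k_d θ_c)/[θ_c·(Y k − k_d) − 1] = 16.1 × (1 + 0.0569 × 7.54) / [7.54 × (0.429 × 9.88 − 0.0569) − 1] = 23.01 / 30.53 = 0.7536 mg/L.
Correct the yield for decay: Y_obs = Y/(1 + k_d θ_c) = 0.429 / (1 + 0.0569 × 7.54) = 0.429 / 1.429 = 0.3002.
ΔS = 2640 − 0.754 = 2639 mg/L, so the substrate removal rate is 811 × 2639/1000 = 2140 kg bCOD/d.
Net biomass production P_X = Y_obs × Q·(S₀ − S) = 0.3002 × 2140 = 642.6 kg VSS/d.

P_X ≈ 643 kg VSS/d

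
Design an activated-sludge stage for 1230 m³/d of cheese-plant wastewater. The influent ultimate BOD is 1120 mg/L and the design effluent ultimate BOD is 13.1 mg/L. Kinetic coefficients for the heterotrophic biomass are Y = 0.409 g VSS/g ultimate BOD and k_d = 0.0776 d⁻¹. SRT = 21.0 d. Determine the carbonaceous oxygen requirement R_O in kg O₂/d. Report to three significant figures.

R_O ≈ 1060 kg O₂/d

Correct the yield for decay: Y_obs = Y/(1 + k_d θ_c) = 0.409 / (1 + 0.0776 × 21.0) = 0.409 / 2.630 = 0.1555.
ΔS = 1120 − 13.1 = 1107 mg/L, so the substrate removal rate is 1230 × 1107/1000 = 1361 kg ultimate BOD/d.
Biomass synthesised: P_X = Y_obs × 1361 = 211.8 kg VSS/d.
R_O = Q·(S₀ − S) − 1.42·P_X = 1361 − 1.42 × 211.8 = 1061 kg O₂/d.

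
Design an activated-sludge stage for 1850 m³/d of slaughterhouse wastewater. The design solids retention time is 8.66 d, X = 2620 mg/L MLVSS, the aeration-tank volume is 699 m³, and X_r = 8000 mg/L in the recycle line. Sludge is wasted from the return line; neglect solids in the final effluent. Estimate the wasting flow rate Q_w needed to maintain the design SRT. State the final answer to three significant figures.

Q_w ≈ 26.4 m³/d

Q_w = (V·X)/(θ_c X_r) = 699.0 × 2620 / (8.66 × 8000) = 26.43 m³/d.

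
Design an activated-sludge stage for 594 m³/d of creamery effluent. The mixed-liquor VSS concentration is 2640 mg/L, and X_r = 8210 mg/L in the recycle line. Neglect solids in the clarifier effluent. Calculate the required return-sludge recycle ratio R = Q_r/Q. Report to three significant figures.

R ≈ 0.474

Solids balance on the clarifier gives (1+R)X = R·X_r, so R = X/(X_r − X) = 2640 / (8210 − 2640) = 0.4740.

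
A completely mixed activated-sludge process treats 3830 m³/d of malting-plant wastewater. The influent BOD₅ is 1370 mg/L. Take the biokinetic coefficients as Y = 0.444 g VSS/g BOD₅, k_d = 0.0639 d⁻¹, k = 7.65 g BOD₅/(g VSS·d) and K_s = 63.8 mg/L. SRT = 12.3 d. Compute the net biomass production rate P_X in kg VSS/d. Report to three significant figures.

P_X ≈ 1300 kg VSS/d

From the Monod/SRT balance for a CMAS, S = K_s·(1+k_d θ_c)/[θ_c·(Y k − k_d) − 1] = 63.8 × (1 + 0.0639 × 12.3) / [12.3 × (0.444 × 7.65 − 0.0639) − 1] = 113.9 / 39.99 = 2.849 mg/L.
The observed yield is Y_obs = Y/(1 + k_d·θ_c) = 0.444 / (1 + 0.0639 × 12.3) = 0.444 / 1.786 = 0.2486 g VSS per g BOD₅ removed.
Mass of BOD₅ removed per day: Q(S₀ − S) = 3830 × 1367 g/m³ = 5236 kg/d.
P_X = Y_obs · Q(S₀ − S) = 0.2486 × 5236 = 1302 kg VSS/d.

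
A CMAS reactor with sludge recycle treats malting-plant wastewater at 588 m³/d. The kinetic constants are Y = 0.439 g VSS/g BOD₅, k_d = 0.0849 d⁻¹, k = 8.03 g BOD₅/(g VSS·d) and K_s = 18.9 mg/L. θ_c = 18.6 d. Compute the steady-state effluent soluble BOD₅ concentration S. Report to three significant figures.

S ≈ 0.774 mg/L

For a completely mixed reactor with recycle the Lawrence–McCarty relation gives S = K_s·(1 + k_d·θ_c) / [θ_c·(Y·k − k_d) − 1] = 18.9 × (1 + 0.0849 × 18.6) / [18.6 × (0.439 × 8.03 − 0.0849) − 1] = 48.75 / 62.99 = 0.7739 mg/L.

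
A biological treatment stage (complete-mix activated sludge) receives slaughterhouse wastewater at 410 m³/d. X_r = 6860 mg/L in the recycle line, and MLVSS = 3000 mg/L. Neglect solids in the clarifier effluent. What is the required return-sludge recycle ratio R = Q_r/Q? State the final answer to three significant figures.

R ≈ 0.777

Mass balance around the secondary clarifier (neglecting effluent solids): R = X / (X_r − X) = 3000 / (6860 − 3000) = 0.7772.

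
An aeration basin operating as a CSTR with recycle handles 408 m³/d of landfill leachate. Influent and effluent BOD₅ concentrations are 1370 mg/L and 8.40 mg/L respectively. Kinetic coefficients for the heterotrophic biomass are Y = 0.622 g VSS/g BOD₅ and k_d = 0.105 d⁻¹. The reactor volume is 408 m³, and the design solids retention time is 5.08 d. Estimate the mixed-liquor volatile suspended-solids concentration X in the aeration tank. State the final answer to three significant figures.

X ≈ 2810 mg/L

X = Y·Q·ΔS·θ_c / [V·(1 + k_d θ_c)] = 0.622 × 408 × (1370 − 8.40) × 5.08 / [408 × (1 + 0.105 × 5.08)] = 2806 mg/L.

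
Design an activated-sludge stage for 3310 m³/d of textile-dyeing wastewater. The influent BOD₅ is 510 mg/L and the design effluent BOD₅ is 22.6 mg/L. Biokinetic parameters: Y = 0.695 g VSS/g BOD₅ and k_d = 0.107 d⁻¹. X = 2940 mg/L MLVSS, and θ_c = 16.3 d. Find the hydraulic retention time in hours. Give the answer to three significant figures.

Rearranging the biomass balance for a CMAS with decay, V = Y·Q·ΔS·θ_c / [X·(1+k_d θ_c)] = 0.695 × 3310 × (510 − 22.6) × 16.3 / [2940 × (1 + 0.107 × 16.3)] = 1.83×10^7 / 8068 = 2265 m³.
Hydraulic retention time τ = V/Q = 2265 / 3310 = 0.6844 d = 16.43 h.

τ ≈ 16.4 h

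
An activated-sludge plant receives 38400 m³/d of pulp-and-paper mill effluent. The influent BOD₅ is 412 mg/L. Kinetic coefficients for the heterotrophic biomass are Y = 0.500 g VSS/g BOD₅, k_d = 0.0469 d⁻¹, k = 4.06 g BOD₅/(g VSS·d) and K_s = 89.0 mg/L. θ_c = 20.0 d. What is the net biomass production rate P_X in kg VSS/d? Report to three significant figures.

From the Monod/SRT balance for a CMAS, S = K_s·(1+k_d θ_c)/[θ_c·(Y k − k_d) − 1] = 89.0 × (1 + 0.0469 × 20.0) / [20.0 × (0.500 × 4.06 − 0.0469) − 1] = 172.5 / 38.66 = 4.461 mg/L.
The observed yield is Y_obs = Y/(1 + k_d·θ_c) = 0.500 / (1 + 0.0469 × 20.0) = 0.500 / 1.938 = 0.2580 g VSS per g BOD₅ removed.
Mass of BOD₅ removed per day: Q(S₀ − S) = 38400 × 407.5 g/m³ = 15650 kg/d.
P_X = Y_obs · Q(S₀ − S) = 0.2580 × 15650 = 4038 kg VSS/d.

P_X ≈ 4040 kg VSS/d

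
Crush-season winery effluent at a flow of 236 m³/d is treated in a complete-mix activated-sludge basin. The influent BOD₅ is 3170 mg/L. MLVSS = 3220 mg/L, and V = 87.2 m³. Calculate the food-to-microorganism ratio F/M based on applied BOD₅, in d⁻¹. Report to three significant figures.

F/M = applied load / biomass = Q·S₀/(V·X) = 236 × 3170 / (87.20 × 3220) = 2.664 d⁻¹.

F/M ≈ 2.66 d⁻¹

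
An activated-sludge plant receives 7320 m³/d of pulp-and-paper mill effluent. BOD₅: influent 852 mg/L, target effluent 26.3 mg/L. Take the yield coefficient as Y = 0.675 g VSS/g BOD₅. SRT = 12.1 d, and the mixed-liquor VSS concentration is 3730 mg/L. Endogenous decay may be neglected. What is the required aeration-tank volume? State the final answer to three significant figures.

V ≈ 13200 m³

V·X = Y·Q·ΔS·θ_c gives V = 0.675 × 7320 × (852 − 26.3) × 12.1 / 3730 = 13235 m³.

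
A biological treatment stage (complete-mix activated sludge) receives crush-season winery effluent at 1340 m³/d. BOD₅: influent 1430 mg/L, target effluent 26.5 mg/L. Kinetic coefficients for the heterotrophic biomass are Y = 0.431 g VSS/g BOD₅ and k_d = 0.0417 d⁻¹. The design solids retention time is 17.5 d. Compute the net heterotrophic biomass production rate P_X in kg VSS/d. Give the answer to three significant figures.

P_X ≈ 469 kg VSS/d

Correct the yield for decay: Y_obs = Y/(1 + k_d θ_c) = 0.431 / (1 + 0.0417 × 17.5) = 0.431 / 1.730 = 0.2492.
Q·(S₀ − S) = 1340 × (1430 − 26.5) × 10⁻³ = 1881 kg/d removed.
So the net sludge growth is P_X = 0.2492 × 1881 = 468.6 kg VSS/d.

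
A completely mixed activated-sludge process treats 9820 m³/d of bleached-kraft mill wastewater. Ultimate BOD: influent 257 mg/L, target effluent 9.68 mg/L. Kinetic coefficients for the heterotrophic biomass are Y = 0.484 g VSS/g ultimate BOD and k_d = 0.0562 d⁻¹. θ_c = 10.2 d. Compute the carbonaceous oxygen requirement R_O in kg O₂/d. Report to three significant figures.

Observed yield with endogenous decay: Y_obs = Y / (1 + k_d·θ_c) = 0.484 / (1 + 0.0562 × 10.2) = 0.484 / 1.573 = 0.3076 g VSS/g ultimate BOD.
ΔS = 257 − 9.68 = 247.3 mg/L, so the substrate removal rate is 9820 × 247.3/1000 = 2429 kg ultimate BOD/d.
Biomass synthesised: P_X = Y_obs × 2429 = 747.2 kg VSS/d.
R_O = Q·(S₀ − S) − 1.42·P_X = 2429 − 1.42 × 747.2 = 1368 kg O₂/d.

R_O ≈ 1370 kg O₂/d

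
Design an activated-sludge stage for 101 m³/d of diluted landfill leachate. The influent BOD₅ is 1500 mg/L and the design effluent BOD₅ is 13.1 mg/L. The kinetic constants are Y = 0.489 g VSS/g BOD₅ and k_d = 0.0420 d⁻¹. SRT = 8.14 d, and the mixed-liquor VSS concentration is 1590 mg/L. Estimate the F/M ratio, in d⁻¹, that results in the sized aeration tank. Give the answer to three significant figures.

F/M ≈ 0.340 d⁻¹

Rearranging the biomass balance for a CMAS with decay, V = Y·Q·ΔS·θ_c / [X·(1+k_d θ_c)] = 0.489 × 101 × (1500 − 13.1) × 8.14 / [1590 × (1 + 0.0420 × 8.14)] = 5.98×10^5 / 2134 = 280.2 m³.
Food-to-microorganism ratio F/M = Q S₀ / (V X) = 101 × 1500 / (280.2 × 1590) = 0.3401 d⁻¹.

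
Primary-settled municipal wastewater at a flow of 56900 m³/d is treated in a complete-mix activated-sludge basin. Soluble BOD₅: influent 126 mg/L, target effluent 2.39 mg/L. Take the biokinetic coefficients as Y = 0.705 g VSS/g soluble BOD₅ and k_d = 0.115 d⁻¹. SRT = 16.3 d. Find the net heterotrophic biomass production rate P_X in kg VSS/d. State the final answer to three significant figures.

P_X ≈ 1730 kg VSS/d

Observed yield with endogenous decay: Y_obs = Y / (1 + k_d·θ_c) = 0.705 / (1 + 0.115 × 16.3) = 0.705 / 2.875 = 0.2453 g VSS/g soluble BOD₅.
Mass of soluble BOD₅ removed per day: Q(S₀ − S) = 56900 × 123.6 g/m³ = 7033 kg/d.
So the net sludge growth is P_X = 0.2453 × 7033 = 1725 kg VSS/d.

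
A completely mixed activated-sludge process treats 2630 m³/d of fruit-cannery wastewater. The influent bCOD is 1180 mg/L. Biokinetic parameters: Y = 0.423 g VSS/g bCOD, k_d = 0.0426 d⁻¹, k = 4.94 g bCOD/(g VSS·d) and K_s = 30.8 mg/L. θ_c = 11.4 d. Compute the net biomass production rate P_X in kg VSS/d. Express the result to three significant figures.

P_X ≈ 882 kg VSS/d

From the Monod/SRT balance for a CMAS, S = K_s·(1+k_d θ_c)/[θ_c·(Y k − k_d) − 1] = 30.8 × (1 + 0.0426 × 11.4) / [11.4 × (0.423 × 4.94 − 0.0426) − 1] = 45.76 / 22.34 = 2.049 mg/L.
Observed yield with endogenous decay: Y_obs = Y / (1 + k_d·θ_c) = 0.423 / (1 + 0.0426 × 11.4) = 0.423 / 1.486 = 0.2847 g VSS/g bCOD.
Q·(S₀ − S) = 2630 × (1180 − 2.05) × 10⁻³ = 3098 kg/d removed.
So the net sludge growth is P_X = 0.2847 × 3098 = 882.1 kg VSS/d.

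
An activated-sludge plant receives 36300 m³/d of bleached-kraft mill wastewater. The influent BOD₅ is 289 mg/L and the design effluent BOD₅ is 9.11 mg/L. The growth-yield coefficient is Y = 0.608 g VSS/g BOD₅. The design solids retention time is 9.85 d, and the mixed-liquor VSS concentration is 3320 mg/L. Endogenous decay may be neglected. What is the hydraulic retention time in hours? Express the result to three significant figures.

τ ≈ 12.1 h

With k_d = 0 the design equation reduces to V = Y Q (S₀−S) θ_c / X = 0.608 × 36300 × (289 − 9.11) × 9.85 / 3320 = 18327 m³.
HRT = V/Q = 18327 m³ / 36300 m³·d⁻¹ = 0.5049 d × 24 = 12.12 h.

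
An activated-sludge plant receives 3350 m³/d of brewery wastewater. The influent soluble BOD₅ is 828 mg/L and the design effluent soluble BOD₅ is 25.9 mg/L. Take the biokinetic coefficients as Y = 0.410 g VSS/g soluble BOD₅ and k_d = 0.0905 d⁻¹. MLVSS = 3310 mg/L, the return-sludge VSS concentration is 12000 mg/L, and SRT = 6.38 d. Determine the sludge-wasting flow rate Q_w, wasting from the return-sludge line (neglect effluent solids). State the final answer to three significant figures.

Q_w ≈ 58.2 m³/d

Rearranging the biomass balance for a CMAS with decay, V = Y·Q·ΔS·θ_c / [X·(1+k_d θ_c)] = 0.410 × 3350 × (828 − 25.9) × 6.38 / [3310 × (1 + 0.0905 × 6.38)] = 7.03×10^6 / 5221 = 1346 m³.
Wasting from the return line (neglecting effluent solids): Q_w = V·X / (θ_c·X_r) = 1346 × 3310 / (6.38 × 12000) = 58.20 m³/d.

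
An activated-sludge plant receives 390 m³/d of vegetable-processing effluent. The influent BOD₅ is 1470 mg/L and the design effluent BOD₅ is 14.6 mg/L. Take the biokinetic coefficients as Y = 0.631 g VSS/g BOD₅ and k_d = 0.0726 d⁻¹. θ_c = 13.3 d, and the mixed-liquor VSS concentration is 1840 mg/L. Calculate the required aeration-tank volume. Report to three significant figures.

V ≈ 1320 m³

Rearranging the biomass balance for a CMAS with decay, V = Y·Q·ΔS·θ_c / [X·(1+k_d θ_c)] = 0.631 × 390 × (1470 − 14.6) × 13.3 / [1840 × (1 + 0.0726 × 13.3)] = 4.76×10^6 / 3617 = 1317 m³.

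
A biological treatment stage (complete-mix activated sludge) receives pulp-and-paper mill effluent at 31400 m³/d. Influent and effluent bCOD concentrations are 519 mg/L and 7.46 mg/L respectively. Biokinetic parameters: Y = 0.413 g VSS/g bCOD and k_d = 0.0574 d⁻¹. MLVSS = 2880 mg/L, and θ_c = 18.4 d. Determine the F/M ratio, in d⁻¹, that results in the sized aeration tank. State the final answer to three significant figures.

From the SRT design equation V = Y Q (S₀−S) θ_c / [X (1 + k_d θ_c)] = 0.413 × 31400 × (519 − 7.46) × 18.4 / [2880 × (1 + 0.0574 × 18.4)] = 1.22×10^8 / 5922 = 20612 m³.
F/M = applied load / biomass = Q·S₀/(V·X) = 31400 × 519 / (20612 × 2880) = 0.2745 d⁻¹.

F/M ≈ 0.275 d⁻¹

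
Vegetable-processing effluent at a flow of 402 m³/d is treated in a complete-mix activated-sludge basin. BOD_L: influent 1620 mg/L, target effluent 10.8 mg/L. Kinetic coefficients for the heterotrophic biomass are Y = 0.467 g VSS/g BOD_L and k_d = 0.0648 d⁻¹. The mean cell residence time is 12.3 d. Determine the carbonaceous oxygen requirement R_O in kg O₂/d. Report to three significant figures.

R_O ≈ 408 kg O₂/d

Observed yield with endogenous decay: Y_obs = Y / (1 + k_d·θ_c) = 0.467 / (1 + 0.0648 × 12.3) = 0.467 / 1.797 = 0.2599 g VSS/g BOD_L.
Substrate removed = Q·(S₀ − S) = 402 m³/d × (1620 − 10.8) g/m³ = 6.47×10^5 g/d = 646.9 kg/d.
Net sludge production P_X = 0.2599 × 646.9 = 168.1 kg VSS/d.
R_O = Q·(S₀ − S) − 1.42·P_X = 646.9 − 1.42 × 168.1 = 408.2 kg O₂/d.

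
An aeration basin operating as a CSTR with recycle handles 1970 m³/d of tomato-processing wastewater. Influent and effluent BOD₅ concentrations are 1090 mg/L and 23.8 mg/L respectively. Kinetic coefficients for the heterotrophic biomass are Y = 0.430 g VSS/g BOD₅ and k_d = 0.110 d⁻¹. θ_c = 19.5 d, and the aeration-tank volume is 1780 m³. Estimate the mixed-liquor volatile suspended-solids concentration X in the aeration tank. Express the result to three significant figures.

X ≈ 3150 mg/L

X = Y·Q·ΔS·θ_c / [V·(1 + k_d θ_c)] = 0.430 × 1970 × (1090 − 23.8) × 19.5 / [1780 × (1 + 0.110 × 19.5)] = 3146 mg/L.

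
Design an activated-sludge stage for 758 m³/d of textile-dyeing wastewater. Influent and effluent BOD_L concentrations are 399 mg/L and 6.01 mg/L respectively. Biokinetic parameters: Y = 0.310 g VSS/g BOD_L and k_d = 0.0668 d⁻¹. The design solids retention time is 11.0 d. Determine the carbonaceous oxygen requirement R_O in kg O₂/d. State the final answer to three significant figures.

R_O ≈ 222 kg O₂/d

Observed yield with endogenous decay: Y_obs = Y / (1 + k_d·θ_c) = 0.310 / (1 + 0.0668 × 11.0) = 0.310 / 1.735 = 0.1787 g VSS/g BOD_L.
Substrate removed = Q·(S₀ − S) = 758 m³/d × (399 − 6.01) g/m³ = 2.98×10^5 g/d = 297.9 kg/d.
Net sludge production P_X = 0.1787 × 297.9 = 53.23 kg VSS/d.
R_O = Q·ΔS − 1.42 P_X = 297.9 − 75.59 = 222.3 kg O₂/d.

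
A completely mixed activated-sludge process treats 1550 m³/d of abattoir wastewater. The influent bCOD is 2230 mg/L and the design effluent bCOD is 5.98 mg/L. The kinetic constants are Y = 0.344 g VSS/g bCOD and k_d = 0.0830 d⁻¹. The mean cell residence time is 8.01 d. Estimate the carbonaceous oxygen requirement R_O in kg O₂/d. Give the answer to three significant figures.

R_O ≈ 2440 kg O₂/d

The observed yield is Y_obs = Y/(1 + k_d·θ_c) = 0.344 / (1 + 0.0830 × 8.01) = 0.344 / 1.665 = 0.2066 g VSS per g bCOD removed.
Substrate removed = Q·(S₀ − S) = 1550 m³/d × (2230 − 5.98) g/m³ = 3.45×10^6 g/d = 3447 kg/d.
P_X = Y_obs·Q·(S₀ − S) = 0.2066 × 3447 = 712.3 kg VSS/d.
R_O = Q·ΔS − 1.42 P_X = 3447 − 1011 = 2436 kg O₂/d.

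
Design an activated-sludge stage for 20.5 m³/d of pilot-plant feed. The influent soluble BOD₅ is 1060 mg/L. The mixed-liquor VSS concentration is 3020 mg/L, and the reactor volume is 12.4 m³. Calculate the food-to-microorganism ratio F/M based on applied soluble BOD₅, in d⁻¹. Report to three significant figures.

F/M = Q·S₀ / (V·X) = 20.5 × 1060 / (12.40 × 3020) = 0.5803 g soluble BOD₅·(g VSS·d)⁻¹.

F/M ≈ 0.580 d⁻¹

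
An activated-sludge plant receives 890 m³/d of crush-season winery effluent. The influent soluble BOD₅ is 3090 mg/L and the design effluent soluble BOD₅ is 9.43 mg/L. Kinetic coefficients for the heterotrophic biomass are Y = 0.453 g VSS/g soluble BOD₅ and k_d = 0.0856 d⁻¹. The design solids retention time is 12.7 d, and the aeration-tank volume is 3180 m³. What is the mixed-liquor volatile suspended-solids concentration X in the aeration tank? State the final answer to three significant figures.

From V·X·(1 + k_d·θ_c) = Y·Q·(S₀ − S)·θ_c: X = 0.453 × 890 × (3090 − 9.43) × 12.7 / [3180 × (1 + 0.0856 × 12.7)] = 2377 mg/L.

X ≈ 2380 mg/L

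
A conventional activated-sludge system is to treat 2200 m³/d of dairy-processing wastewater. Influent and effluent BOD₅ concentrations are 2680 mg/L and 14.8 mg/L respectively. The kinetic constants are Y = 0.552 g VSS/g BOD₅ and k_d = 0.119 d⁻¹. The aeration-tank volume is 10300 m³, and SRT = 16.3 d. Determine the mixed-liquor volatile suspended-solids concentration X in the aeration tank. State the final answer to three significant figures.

X = Y·Q·ΔS·θ_c / [V·(1 + k_d θ_c)] = 0.552 × 2200 × (2680 − 14.8) × 16.3 / [10300 × (1 + 0.119 × 16.3)] = 1742 mg/L.

X ≈ 1740 mg/L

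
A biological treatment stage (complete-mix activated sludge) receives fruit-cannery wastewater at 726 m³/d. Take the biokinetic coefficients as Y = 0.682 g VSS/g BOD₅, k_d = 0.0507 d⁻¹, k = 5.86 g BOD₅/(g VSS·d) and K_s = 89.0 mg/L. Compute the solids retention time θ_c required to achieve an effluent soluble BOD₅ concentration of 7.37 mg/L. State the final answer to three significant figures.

θ_c ≈ 3.92 d

From 1/θ_c = Y·k·S/(K_s + S) − k_d: Y·k·S/(K_s+S) = 0.682 × 5.86 × 7.37 / (89.0 + 7.37) = 0.3056 d⁻¹.
1/θ_c = 0.3056 − 0.0507 = 0.2549 d⁻¹, so θ_c = 3.923 d.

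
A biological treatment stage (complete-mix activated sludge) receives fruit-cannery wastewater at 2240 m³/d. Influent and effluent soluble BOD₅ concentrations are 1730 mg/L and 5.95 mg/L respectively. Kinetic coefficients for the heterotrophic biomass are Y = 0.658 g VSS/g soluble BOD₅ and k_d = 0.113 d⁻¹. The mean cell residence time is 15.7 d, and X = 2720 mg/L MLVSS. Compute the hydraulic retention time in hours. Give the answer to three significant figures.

Rearranging the biomass balance for a CMAS with decay, V = Y·Q·ΔS·θ_c / [X·(1+k_d θ_c)] = 0.658 × 2240 × (1730 − 5.95) × 15.7 / [2720 × (1 + 0.113 × 15.7)] = 3.99×10^7 / 7546 = 5287 m³.
τ = V/Q = 5287/2240 = 2.360 d, or 56.65 h.

τ ≈ 56.6 h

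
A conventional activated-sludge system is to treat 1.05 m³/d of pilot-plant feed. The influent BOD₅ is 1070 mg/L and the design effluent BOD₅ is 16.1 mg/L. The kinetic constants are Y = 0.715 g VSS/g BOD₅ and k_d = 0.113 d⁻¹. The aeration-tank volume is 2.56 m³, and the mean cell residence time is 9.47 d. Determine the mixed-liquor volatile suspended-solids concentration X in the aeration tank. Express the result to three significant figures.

From V·X·(1 + k_d·θ_c) = Y·Q·(S₀ − S)·θ_c: X = 0.715 × 1.05 × (1070 − 16.1) × 9.47 / [2.56 × (1 + 0.113 × 9.47)] = 1414 mg/L.

X ≈ 1410 mg/L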